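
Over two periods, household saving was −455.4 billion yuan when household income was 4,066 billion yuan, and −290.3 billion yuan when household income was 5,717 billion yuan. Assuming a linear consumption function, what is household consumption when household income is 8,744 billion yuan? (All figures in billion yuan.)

MPS = ΔS/ΔY = (-290.3 − (-455.4))/(5717 − 4066) = 165.1/1651 = 0.1
MPC = 1 − MPS = 0.9
Autonomous saving = -455.4 − 0.1(4066) = -862, so a = 862
C = 862 + 0.9(8744) = 862 + 7869.6 = 8731.6

C = 8731.6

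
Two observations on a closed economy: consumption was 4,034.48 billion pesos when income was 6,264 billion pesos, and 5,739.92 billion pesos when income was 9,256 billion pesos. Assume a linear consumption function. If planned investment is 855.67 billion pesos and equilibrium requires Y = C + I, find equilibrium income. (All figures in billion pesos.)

MPC = (5739.92 − 4034.48)/(9256 − 6264) = 1705.44/2992 = 0.57
a = 4034.48 − 0.57(6264) = 464
Equilibrium: Y = 464 + 0.57Y + 855.67
0.43Y = 1319.67, so Y = 1319.67/0.43 = 3069

Y = 3069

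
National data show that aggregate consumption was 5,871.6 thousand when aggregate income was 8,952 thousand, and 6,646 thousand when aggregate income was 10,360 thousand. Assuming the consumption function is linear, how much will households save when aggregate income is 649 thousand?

MPC = (6646 − 5871.6)/(10360 − 8952) = 774.4/1408 = 0.55
a = 5871.6 − 0.55(8952) = 5871.6 − 4923.6 = 948
C = 948 + 0.55(649) = 1304.95
S = 649 − 1304.95 = -655.95

S = -655.95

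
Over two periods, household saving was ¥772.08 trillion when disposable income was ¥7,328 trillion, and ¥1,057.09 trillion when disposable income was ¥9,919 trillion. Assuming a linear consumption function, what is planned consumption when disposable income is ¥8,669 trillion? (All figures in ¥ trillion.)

C = 7749.41

MPS = ΔS/ΔY = (1057.09 − 772.08)/(9919 − 7328) = 285.01/2591 = 0.11
MPC = 1 − MPS = 0.89
Autonomous saving = 772.08 − 0.11(7328) = -34, so a = 34
C = 34 + 0.89(8669) = 34 + 7715.41 = 7749.41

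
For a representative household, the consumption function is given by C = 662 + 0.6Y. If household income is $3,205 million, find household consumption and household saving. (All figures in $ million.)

C = 2585; S = 620

C = 662 + 0.6(3205) = 662 + 1923 = 2585
S = Y − C = 3205 − 2585 = 620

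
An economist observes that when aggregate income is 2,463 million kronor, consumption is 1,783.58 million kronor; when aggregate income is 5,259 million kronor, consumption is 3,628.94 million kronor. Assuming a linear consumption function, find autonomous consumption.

a = 158

MPC = ΔC/ΔY = (3628.94 − 1783.58)/(5259 − 2463) = 1845.36/2796 = 0.66
a = C − MPC·Y = 1783.58 − 0.66(2463) = 1783.58 − 1625.58 = 158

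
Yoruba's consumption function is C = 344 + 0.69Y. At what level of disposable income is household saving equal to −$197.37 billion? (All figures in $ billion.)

S = Y − C = -344 + 0.31Y
-344 + 0.31Y = -197.37, so 0.31Y = 146.63 and Y = 473

Y = 473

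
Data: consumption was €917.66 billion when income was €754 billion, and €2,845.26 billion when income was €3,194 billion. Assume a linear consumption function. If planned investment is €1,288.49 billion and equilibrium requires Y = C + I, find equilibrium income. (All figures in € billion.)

Y = 7669

MPC = (2845.26 − 917.66)/(3194 − 754) = 1927.6/2440 = 0.79
a = 917.66 − 0.79(754) = 322
Equilibrium: Y = 322 + 0.79Y + 1288.49
0.21Y = 1610.49, so Y = 1610.49/0.21 = 7669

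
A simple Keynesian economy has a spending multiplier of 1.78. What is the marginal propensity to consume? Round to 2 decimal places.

MPC = 0.44

k = 1/(1 − MPC), so 1 − MPC = 1/k = 1/1.78 = 0.5618
MPC = 1 − 0.5618 = 0.44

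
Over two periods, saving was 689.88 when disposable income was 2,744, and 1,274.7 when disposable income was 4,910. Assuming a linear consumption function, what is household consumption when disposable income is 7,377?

MPS = ΔS/ΔY = (1274.7 − 689.88)/(4910 − 2744) = 584.82/2166 = 0.27
MPC = 1 − MPS = 0.73
Autonomous saving = 689.88 − 0.27(2744) = -51, so a = 51
C = 51 + 0.73(7377) = 51 + 5385.21 = 5436.21

C = 5436.21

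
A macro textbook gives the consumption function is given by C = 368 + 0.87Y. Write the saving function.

S = Y − C = Y − (368 + 0.87Y) = -368 + (1 − 0.87)Y

S = -368 + 0.13Y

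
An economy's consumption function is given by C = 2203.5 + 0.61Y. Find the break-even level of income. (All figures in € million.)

At break-even, C = Y: 2203.5 + 0.61Y = Y
0.39Y = 2203.5, so Y = 2203.5/0.39 = 5650

Y = 5650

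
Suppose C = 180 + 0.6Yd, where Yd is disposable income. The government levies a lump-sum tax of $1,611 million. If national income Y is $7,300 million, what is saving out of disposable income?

Yd = Y − T = 7300 − 1611 = 5689
C = 180 + 0.6(5689) = 180 + 3413.4 = 3593.4
S = Yd − C = 5689 − 3593.4 = 2095.6

S = 2095.6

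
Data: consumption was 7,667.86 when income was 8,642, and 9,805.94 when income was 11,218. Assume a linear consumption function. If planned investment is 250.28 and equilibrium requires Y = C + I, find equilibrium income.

MPC = (9805.94 − 7667.86)/(11218 − 8642) = 2138.08/2576 = 0.83
a = 7667.86 − 0.83(8642) = 495
Equilibrium: Y = 495 + 0.83Y + 250.28
0.17Y = 745.28, so Y = 745.28/0.17 = 4384

Y = 4384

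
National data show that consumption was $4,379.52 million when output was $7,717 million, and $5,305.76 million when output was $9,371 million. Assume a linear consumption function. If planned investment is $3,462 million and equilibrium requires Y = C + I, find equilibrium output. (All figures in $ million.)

Y = 8000

MPC = (5305.76 − 4379.52)/(9371 − 7717) = 926.24/1654 = 0.56
a = 4379.52 − 0.56(7717) = 58
Equilibrium: Y = 58 + 0.56Y + 3462
0.44Y = 3520, so Y = 3520/0.44 = 8000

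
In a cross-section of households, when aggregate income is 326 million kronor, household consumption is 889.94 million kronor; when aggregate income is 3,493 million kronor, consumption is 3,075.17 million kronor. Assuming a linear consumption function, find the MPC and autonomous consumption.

MPC = 0.69; a = 665

MPC = ΔC/ΔY = (3075.17 − 889.94)/(3493 − 326) = 2185.23/3167 = 0.69
a = C − MPC·Y = 889.94 − 0.69(326) = 889.94 − 224.94 = 665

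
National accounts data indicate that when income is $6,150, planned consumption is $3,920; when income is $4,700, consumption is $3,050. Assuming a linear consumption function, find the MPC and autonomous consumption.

MPC = 0.6; a = 230

MPC = ΔC/ΔY = (3920 − 3050)/(6150 − 4700) = 870/1450 = 0.6
a = C − MPC·Y = 3050 − 0.6(4700) = 3050 − 2820 = 230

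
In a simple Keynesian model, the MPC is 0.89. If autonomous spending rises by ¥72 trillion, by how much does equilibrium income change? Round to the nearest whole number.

ΔY ≈ 655

The multiplier is 1/(1 − MPC) = 1/0.11.
ΔY = 72/0.11 = 654.55 ≈ 655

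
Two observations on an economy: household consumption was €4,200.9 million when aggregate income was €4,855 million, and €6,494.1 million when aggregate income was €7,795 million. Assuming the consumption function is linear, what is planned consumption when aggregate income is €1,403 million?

MPC = (6494.1 − 4200.9)/(7795 − 4855) = 2293.2/2940 = 0.78
a = 4200.9 − 0.78(4855) = 4200.9 − 3786.9 = 414
C = 414 + 0.78(1403) = 414 + 1094.34 = 1508.34

C = 1508.34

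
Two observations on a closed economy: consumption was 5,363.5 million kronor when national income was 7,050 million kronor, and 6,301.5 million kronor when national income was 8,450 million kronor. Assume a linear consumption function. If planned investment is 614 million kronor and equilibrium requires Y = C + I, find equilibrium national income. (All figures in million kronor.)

MPC = (6301.5 − 5363.5)/(8450 − 7050) = 938/1400 = 0.67
a = 5363.5 − 0.67(7050) = 640
Equilibrium: Y = 640 + 0.67Y + 614
0.33Y = 1254, so Y = 1254/0.33 = 3800

Y = 3800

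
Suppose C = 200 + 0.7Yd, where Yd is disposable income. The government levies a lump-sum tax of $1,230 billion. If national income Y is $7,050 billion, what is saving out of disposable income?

Yd = Y − T = 7050 − 1230 = 5820
C = 200 + 0.7(5820) = 200 + 4074 = 4274
S = Yd − C = 5820 − 4274 = 1546

S = 1546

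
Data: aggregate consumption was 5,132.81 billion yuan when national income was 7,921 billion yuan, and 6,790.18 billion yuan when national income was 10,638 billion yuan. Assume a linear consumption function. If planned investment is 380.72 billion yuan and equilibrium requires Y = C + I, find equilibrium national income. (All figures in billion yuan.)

Y = 1748

MPC = (6790.18 − 5132.81)/(10638 − 7921) = 1657.37/2717 = 0.61
a = 5132.81 − 0.61(7921) = 301
Equilibrium: Y = 301 + 0.61Y + 380.72
0.39Y = 681.72, so Y = 681.72/0.39 = 1748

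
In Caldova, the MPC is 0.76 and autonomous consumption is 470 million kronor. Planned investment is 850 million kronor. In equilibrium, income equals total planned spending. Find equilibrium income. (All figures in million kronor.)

Y = 5500

Y = C + I = 470 + 0.76Y + 850
Y − 0.76Y = 1320
0.24Y = 1320, so Y = 1320/0.24 = 5500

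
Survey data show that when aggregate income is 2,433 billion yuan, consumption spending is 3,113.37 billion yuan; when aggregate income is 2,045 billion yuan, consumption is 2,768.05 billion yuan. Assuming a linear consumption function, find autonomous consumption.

a = 948

MPC = ΔC/ΔY = (3113.37 − 2768.05)/(2433 − 2045) = 345.32/388 = 0.89
a = C − MPC·Y = 2768.05 − 0.89(2045) = 2768.05 − 1820.05 = 948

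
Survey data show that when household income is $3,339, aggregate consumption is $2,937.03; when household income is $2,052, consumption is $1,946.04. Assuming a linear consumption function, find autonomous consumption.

a = 366

MPC = ΔC/ΔY = (2937.03 − 1946.04)/(3339 − 2052) = 990.99/1287 = 0.77
a = C − MPC·Y = 1946.04 − 0.77(2052) = 1946.04 − 1580.04 = 366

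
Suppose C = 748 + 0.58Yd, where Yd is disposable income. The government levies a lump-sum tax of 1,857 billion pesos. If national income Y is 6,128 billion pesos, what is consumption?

C = 3225.18

Yd = Y − T = 6128 − 1857 = 4271
C = 748 + 0.58(4271) = 748 + 2477.18 = 3225.18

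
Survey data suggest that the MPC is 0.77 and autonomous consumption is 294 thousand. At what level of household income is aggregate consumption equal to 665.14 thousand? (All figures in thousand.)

294 + 0.77Y = 665.14
0.77Y = 371.14, so Y = 371.14/0.77 = 482

Y = 482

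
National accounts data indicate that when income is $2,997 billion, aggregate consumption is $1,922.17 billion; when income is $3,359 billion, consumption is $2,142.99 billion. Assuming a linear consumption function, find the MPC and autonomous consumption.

MPC = 0.61; a = 94

MPC = ΔC/ΔY = (2142.99 − 1922.17)/(3359 − 2997) = 220.82/362 = 0.61
a = C − MPC·Y = 1922.17 − 0.61(2997) = 1922.17 − 1828.17 = 94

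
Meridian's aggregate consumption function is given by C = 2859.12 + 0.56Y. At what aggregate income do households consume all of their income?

At break-even, C = Y: 2859.12 + 0.56Y = Y
0.44Y = 2859.12, so Y = 2859.12/0.44 = 6498

Y = 6498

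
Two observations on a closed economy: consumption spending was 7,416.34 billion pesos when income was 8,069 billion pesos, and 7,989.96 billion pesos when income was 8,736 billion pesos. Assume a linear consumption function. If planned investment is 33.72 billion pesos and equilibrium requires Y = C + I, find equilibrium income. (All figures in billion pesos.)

MPC = (7989.96 − 7416.34)/(8736 − 8069) = 573.62/667 = 0.86
a = 7416.34 − 0.86(8069) = 477
Equilibrium: Y = 477 + 0.86Y + 33.72
0.14Y = 510.72, so Y = 510.72/0.14 = 3648

Y = 3648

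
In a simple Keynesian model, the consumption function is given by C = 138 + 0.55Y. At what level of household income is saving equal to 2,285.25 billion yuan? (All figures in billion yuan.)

S = Y − C = -138 + 0.45Y
-138 + 0.45Y = 2285.25, so 0.45Y = 2423.25 and Y = 5385

Y = 5385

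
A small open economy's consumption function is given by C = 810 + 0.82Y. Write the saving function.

S = Y − C = Y − (810 + 0.82Y) = -810 + (1 − 0.82)Y

S = -810 + 0.18Y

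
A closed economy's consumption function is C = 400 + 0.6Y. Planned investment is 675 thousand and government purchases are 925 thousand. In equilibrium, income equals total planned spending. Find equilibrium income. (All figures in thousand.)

Y = C + I + G = 400 + 0.6Y + 675 + 925
Y − 0.6Y = 2000
0.4Y = 2000, so Y = 2000/0.4 = 5000

Y = 5000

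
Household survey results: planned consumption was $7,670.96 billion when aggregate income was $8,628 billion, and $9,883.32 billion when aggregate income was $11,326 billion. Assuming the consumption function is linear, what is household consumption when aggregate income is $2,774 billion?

C = 2870.68

MPC = (9883.32 − 7670.96)/(11326 − 8628) = 2212.36/2698 = 0.82
a = 7670.96 − 0.82(8628) = 7670.96 − 7074.96 = 596
C = 596 + 0.82(2774) = 596 + 2274.68 = 2870.68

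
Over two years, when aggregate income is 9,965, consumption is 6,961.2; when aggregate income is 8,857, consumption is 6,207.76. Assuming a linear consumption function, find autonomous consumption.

MPC = ΔC/ΔY = (6961.2 − 6207.76)/(9965 − 8857) = 753.44/1108 = 0.68
a = C − MPC·Y = 6207.76 − 0.68(8857) = 6207.76 − 6022.76 = 185

a = 185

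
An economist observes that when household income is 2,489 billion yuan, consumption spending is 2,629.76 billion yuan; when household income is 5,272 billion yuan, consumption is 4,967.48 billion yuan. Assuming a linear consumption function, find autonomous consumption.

a = 539

MPC = ΔC/ΔY = (4967.48 − 2629.76)/(5272 − 2489) = 2337.72/2783 = 0.84
a = C − MPC·Y = 2629.76 − 0.84(2489) = 2629.76 − 2090.76 = 539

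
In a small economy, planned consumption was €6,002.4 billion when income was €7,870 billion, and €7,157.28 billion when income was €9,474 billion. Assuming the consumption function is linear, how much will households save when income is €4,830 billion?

MPC = (7157.28 − 6002.4)/(9474 − 7870) = 1154.88/1604 = 0.72
a = 6002.4 − 0.72(7870) = 6002.4 − 5666.4 = 336
C = 336 + 0.72(4830) = 3813.6
S = 4830 − 3813.6 = 1016.4

S = 1016.4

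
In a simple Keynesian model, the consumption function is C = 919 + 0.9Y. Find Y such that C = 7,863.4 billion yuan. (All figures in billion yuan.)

919 + 0.9Y = 7863.4
0.9Y = 6944.4, so Y = 6944.4/0.9 = 7716

Y = 7716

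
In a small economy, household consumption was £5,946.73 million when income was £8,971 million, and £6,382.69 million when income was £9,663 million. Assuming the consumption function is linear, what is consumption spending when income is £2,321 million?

C = 1757.23

MPC = (6382.69 − 5946.73)/(9663 − 8971) = 435.96/692 = 0.63
a = 5946.73 − 0.63(8971) = 5946.73 − 5651.73 = 295
C = 295 + 0.63(2321) = 295 + 1462.23 = 1757.23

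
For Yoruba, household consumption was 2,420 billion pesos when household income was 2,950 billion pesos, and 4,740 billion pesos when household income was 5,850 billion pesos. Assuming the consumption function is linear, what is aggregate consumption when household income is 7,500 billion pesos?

MPC = (4740 − 2420)/(5850 − 2950) = 2320/2900 = 0.8
a = 2420 − 0.8(2950) = 2420 − 2360 = 60
C = 60 + 0.8(7500) = 60 + 6000 = 6060

C = 6060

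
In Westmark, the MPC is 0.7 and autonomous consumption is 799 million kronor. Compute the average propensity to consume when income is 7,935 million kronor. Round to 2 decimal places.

APC = 0.80

C = 799 + 0.7(7935) = 6353.5
APC = C/Y = 6353.5/7935 = 0.80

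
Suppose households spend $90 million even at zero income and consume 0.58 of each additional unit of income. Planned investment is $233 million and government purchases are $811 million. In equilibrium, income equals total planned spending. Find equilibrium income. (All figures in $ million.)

Y = 2700

Y = C + I + G = 90 + 0.58Y + 233 + 811
Y − 0.58Y = 1134
0.42Y = 1134, so Y = 1134/0.42 = 2700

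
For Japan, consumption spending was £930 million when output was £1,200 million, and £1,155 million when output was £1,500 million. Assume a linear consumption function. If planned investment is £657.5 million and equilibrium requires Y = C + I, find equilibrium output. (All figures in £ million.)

MPC = (1155 − 930)/(1500 − 1200) = 225/300 = 0.75
a = 930 − 0.75(1200) = 30
Equilibrium: Y = 30 + 0.75Y + 657.5
0.25Y = 687.5, so Y = 687.5/0.25 = 2750

Y = 2750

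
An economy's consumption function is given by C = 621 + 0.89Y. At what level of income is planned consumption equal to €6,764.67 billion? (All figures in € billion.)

621 + 0.89Y = 6764.67
0.89Y = 6143.67, so Y = 6143.67/0.89 = 6903

Y = 6903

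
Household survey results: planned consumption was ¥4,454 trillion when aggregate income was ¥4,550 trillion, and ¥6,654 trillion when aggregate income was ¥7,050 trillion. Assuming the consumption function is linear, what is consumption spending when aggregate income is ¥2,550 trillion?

MPC = (6654 − 4454)/(7050 − 4550) = 2200/2500 = 0.88
a = 4454 − 0.88(4550) = 4454 − 4004 = 450
C = 450 + 0.88(2550) = 450 + 2244 = 2694

C = 2694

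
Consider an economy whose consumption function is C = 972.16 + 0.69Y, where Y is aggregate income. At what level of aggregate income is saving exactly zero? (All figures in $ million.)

Y = 3136

At break-even, C = Y: 972.16 + 0.69Y = Y
0.31Y = 972.16, so Y = 972.16/0.31 = 3136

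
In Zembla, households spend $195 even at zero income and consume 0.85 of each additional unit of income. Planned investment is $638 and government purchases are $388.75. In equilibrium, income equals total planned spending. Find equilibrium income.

Y = C + I + G = 195 + 0.85Y + 638 + 388.75
Y − 0.85Y = 1221.75
0.15Y = 1221.75, so Y = 1221.75/0.15 = 8145

Y = 8145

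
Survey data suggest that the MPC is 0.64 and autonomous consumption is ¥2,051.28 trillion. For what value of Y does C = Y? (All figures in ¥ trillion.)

Y = 5698

At break-even, C = Y: 2051.28 + 0.64Y = Y
0.36Y = 2051.28, so Y = 2051.28/0.36 = 5698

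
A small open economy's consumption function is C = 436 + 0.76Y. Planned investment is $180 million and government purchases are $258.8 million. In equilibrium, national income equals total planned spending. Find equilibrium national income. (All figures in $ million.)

Y = 3645

Y = C + I + G = 436 + 0.76Y + 180 + 258.8
Y − 0.76Y = 874.8
0.24Y = 874.8, so Y = 874.8/0.24 = 3645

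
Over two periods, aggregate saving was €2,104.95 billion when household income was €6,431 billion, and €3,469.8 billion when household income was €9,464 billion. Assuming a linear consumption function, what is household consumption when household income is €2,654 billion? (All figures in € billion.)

C = 2248.7

MPS = ΔS/ΔY = (3469.8 − 2104.95)/(9464 − 6431) = 1364.85/3033 = 0.45
MPC = 1 − MPS = 0.55
Autonomous saving = 2104.95 − 0.45(6431) = -789, so a = 789
C = 789 + 0.55(2654) = 789 + 1459.7 = 2248.7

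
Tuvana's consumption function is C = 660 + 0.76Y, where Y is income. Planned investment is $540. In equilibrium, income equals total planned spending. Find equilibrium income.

Y = C + I = 660 + 0.76Y + 540
Y − 0.76Y = 1200
0.24Y = 1200, so Y = 1200/0.24 = 5000

Y = 5000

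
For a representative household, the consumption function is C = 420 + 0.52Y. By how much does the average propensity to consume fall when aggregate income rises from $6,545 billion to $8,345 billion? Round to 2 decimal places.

At Y = 6545: C = 420 + 0.52(6545) = 3823.4, APC = 3823.4/6545 = 0.584
At Y = 8345: C = 4759.4, APC = 4759.4/8345 = 0.570
Fall in APC = 0.584 − 0.570 = 0.014 ≈ 0.01

ΔAPC = 0.01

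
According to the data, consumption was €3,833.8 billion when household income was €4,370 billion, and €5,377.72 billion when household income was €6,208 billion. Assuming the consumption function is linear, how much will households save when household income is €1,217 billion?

S = 31.72

MPC = (5377.72 − 3833.8)/(6208 − 4370) = 1543.92/1838 = 0.84
a = 3833.8 − 0.84(4370) = 3833.8 − 3670.8 = 163
C = 163 + 0.84(1217) = 1185.28
S = 1217 − 1185.28 = 31.72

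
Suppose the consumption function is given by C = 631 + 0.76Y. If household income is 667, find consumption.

C = 1137.92

C = 631 + 0.76(667) = 631 + 506.92 = 1137.92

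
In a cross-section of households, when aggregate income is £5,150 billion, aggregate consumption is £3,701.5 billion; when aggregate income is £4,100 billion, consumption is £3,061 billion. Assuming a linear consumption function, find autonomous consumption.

a = 560

MPC = ΔC/ΔY = (3701.5 − 3061)/(5150 − 4100) = 640.5/1050 = 0.61
a = C − MPC·Y = 3061 − 0.61(4100) = 3061 − 2501 = 560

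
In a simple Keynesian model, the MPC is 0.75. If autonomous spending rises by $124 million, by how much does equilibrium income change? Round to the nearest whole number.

The multiplier is 1/(1 − MPC) = 1/0.25.
ΔY = 124/0.25 = 496.00 ≈ 496

ΔY ≈ 496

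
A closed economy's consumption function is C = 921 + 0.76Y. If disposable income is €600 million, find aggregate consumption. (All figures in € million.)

C = 1377

C = 921 + 0.76(600) = 921 + 456 = 1377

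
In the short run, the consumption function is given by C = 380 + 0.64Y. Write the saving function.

S = Y − C = Y − (380 + 0.64Y) = -380 + (1 − 0.64)Y

S = -380 + 0.36Y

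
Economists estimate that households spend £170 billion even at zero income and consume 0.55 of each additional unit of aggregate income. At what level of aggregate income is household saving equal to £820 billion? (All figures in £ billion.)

S = Y − C = -170 + 0.45Y
-170 + 0.45Y = 820, so 0.45Y = 990 and Y = 2200

Y = 2200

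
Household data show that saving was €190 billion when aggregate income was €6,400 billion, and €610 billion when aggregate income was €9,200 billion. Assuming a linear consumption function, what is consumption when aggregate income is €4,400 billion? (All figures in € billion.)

C = 4510

MPS = ΔS/ΔY = (610 − 190)/(9200 − 6400) = 420/2800 = 0.15
MPC = 1 − MPS = 0.85
Autonomous saving = 190 − 0.15(6400) = -770, so a = 770
C = 770 + 0.85(4400) = 770 + 3740 = 4510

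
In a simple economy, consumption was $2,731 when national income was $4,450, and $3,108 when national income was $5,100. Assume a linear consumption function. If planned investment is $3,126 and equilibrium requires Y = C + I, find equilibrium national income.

Y = 7800

MPC = (3108 − 2731)/(5100 − 4450) = 377/650 = 0.58
a = 2731 − 0.58(4450) = 150
Equilibrium: Y = 150 + 0.58Y + 3126
0.42Y = 3276, so Y = 3276/0.42 = 7800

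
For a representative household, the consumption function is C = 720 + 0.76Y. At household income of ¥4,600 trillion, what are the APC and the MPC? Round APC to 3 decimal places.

MPC = 0.76 (the slope of the consumption function)
C = 720 + 0.76(4600) = 4216, so APC = 4216/4600 = 0.917

APC = 0.917; MPC = 0.76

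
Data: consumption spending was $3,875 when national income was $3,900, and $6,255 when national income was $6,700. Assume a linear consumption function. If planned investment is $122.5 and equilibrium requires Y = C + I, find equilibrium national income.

MPC = (6255 − 3875)/(6700 − 3900) = 2380/2800 = 0.85
a = 3875 − 0.85(3900) = 560
Equilibrium: Y = 560 + 0.85Y + 122.5
0.15Y = 682.5, so Y = 682.5/0.15 = 4550

Y = 4550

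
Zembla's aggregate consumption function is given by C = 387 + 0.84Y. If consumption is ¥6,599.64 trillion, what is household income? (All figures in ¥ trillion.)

387 + 0.84Y = 6599.64
0.84Y = 6212.64, so Y = 6212.64/0.84 = 7396

Y = 7396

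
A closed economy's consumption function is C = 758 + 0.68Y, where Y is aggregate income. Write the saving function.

S = -758 + 0.32Y

S = Y − C = Y − (758 + 0.68Y) = -758 + (1 − 0.68)Y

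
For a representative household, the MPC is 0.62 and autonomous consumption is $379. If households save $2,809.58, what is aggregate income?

S = Y − C = -379 + 0.38Y
-379 + 0.38Y = 2809.58, so 0.38Y = 3188.58 and Y = 8391

Y = 8391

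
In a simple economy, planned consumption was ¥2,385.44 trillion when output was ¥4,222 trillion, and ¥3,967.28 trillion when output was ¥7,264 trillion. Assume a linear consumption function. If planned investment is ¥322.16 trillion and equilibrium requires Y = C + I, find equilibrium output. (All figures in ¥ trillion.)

Y = 1067

MPC = (3967.28 − 2385.44)/(7264 − 4222) = 1581.84/3042 = 0.52
a = 2385.44 − 0.52(4222) = 190
Equilibrium: Y = 190 + 0.52Y + 322.16
0.48Y = 512.16, so Y = 512.16/0.48 = 1067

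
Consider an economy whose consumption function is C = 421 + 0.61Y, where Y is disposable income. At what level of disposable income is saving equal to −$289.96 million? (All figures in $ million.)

S = Y − C = -421 + 0.39Y
-421 + 0.39Y = -289.96, so 0.39Y = 131.04 and Y = 336

Y = 336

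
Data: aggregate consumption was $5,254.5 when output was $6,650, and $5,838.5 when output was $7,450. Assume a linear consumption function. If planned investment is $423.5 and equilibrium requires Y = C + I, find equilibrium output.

Y = 3050

MPC = (5838.5 − 5254.5)/(7450 − 6650) = 584/800 = 0.73
a = 5254.5 − 0.73(6650) = 400
Equilibrium: Y = 400 + 0.73Y + 423.5
0.27Y = 823.5, so Y = 823.5/0.27 = 3050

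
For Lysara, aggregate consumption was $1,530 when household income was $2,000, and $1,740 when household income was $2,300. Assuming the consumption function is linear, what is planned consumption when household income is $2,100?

C = 1600

MPC = (1740 − 1530)/(2300 − 2000) = 210/300 = 0.7
a = 1530 − 0.7(2000) = 1530 − 1400 = 130
C = 130 + 0.7(2100) = 130 + 1470 = 1600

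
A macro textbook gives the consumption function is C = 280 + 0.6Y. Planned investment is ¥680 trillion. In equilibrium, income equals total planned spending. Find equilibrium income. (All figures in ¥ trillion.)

Y = C + I = 280 + 0.6Y + 680
Y − 0.6Y = 960
0.4Y = 960, so Y = 960/0.4 = 2400

Y = 2400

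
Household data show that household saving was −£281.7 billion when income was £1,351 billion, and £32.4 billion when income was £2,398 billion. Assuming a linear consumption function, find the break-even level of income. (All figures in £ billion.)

MPS = ΔS/ΔY = (32.4 − (-281.7))/(2398 − 1351) = 314.1/1047 = 0.3
MPC = 1 − MPS = 0.7
From S(1351) = -281.7: −a + 0.3(1351) = -281.7, so a = 405.3 − (-281.7) = 687
Break-even (S = 0): Y = a/MPS = 687/0.3 = 2290

Y = 2290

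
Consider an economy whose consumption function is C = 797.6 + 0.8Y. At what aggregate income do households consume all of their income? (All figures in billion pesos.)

At break-even, C = Y: 797.6 + 0.8Y = Y
0.2Y = 797.6, so Y = 797.6/0.2 = 3988

Y = 3988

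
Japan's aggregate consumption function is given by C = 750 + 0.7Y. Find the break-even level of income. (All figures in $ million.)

At break-even, C = Y: 750 + 0.7Y = Y
0.3Y = 750, so Y = 750/0.3 = 2500

Y = 2500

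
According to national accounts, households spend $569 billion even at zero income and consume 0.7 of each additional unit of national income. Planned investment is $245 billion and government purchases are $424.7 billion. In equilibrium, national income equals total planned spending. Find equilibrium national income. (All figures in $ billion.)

Y = 4129

Y = C + I + G = 569 + 0.7Y + 245 + 424.7
Y − 0.7Y = 1238.7
0.3Y = 1238.7, so Y = 1238.7/0.3 = 4129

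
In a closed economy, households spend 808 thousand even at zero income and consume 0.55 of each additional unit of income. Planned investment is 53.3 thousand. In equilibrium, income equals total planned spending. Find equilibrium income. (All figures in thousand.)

Y = C + I = 808 + 0.55Y + 53.3
Y − 0.55Y = 861.3
0.45Y = 861.3, so Y = 861.3/0.45 = 1914

Y = 1914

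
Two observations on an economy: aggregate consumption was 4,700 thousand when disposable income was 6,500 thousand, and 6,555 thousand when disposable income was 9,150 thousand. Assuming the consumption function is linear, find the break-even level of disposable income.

Y = 500

MPC = (6555 − 4700)/(9150 − 6500) = 1855/2650 = 0.7
a = 4700 − 0.7(6500) = 4700 − 4550 = 150
Break-even: Y = a/(1−MPC) = 150/0.3 = 500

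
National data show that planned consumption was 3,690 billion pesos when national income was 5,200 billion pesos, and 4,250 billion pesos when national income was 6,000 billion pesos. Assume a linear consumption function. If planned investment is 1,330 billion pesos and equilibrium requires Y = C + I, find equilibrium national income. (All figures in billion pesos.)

Y = 4600

MPC = (4250 − 3690)/(6000 − 5200) = 560/800 = 0.7
a = 3690 − 0.7(5200) = 50
Equilibrium: Y = 50 + 0.7Y + 1330
0.3Y = 1380, so Y = 1380/0.3 = 4600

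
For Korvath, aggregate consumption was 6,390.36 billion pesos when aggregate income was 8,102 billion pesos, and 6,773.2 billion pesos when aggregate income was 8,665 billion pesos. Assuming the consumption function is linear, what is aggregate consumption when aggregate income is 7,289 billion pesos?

C = 5837.52

MPC = (6773.2 − 6390.36)/(8665 − 8102) = 382.84/563 = 0.68
a = 6390.36 − 0.68(8102) = 6390.36 − 5509.36 = 881
C = 881 + 0.68(7289) = 881 + 4956.52 = 5837.52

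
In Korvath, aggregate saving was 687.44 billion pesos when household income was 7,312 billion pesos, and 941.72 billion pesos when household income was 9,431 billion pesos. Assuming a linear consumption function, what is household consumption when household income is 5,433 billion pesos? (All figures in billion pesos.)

MPS = ΔS/ΔY = (941.72 − 687.44)/(9431 − 7312) = 254.28/2119 = 0.12
MPC = 1 − MPS = 0.88
Autonomous saving = 687.44 − 0.12(7312) = -190, so a = 190
C = 190 + 0.88(5433) = 190 + 4781.04 = 4971.04

C = 4971.04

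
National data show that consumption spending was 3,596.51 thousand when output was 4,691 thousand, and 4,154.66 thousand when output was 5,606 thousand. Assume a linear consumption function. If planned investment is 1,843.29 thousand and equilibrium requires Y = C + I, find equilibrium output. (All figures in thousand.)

Y = 6611

MPC = (4154.66 − 3596.51)/(5606 − 4691) = 558.15/915 = 0.61
a = 3596.51 − 0.61(4691) = 735
Equilibrium: Y = 735 + 0.61Y + 1843.29
0.39Y = 2578.29, so Y = 2578.29/0.39 = 6611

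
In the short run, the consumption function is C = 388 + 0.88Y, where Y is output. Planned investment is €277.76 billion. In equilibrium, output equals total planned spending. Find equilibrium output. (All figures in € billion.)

Y = C + I = 388 + 0.88Y + 277.76
Y − 0.88Y = 665.76
0.12Y = 665.76, so Y = 665.76/0.12 = 5548

Y = 5548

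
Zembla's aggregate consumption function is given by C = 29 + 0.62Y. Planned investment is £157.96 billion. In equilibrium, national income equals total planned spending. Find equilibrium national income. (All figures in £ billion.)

Y = C + I = 29 + 0.62Y + 157.96
Y − 0.62Y = 186.96
0.38Y = 186.96, so Y = 186.96/0.38 = 492

Y = 492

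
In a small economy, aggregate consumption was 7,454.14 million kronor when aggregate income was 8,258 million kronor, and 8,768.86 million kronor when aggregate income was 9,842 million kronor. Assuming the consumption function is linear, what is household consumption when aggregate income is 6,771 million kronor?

MPC = (8768.86 − 7454.14)/(9842 − 8258) = 1314.72/1584 = 0.83
a = 7454.14 − 0.83(8258) = 7454.14 − 6854.14 = 600
C = 600 + 0.83(6771) = 600 + 5619.93 = 6219.93

C = 6219.93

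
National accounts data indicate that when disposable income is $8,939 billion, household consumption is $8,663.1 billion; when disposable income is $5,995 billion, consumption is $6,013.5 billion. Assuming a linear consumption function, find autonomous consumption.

MPC = ΔC/ΔY = (8663.1 − 6013.5)/(8939 − 5995) = 2649.6/2944 = 0.9
a = C − MPC·Y = 6013.5 − 0.9(5995) = 6013.5 − 5395.5 = 618

a = 618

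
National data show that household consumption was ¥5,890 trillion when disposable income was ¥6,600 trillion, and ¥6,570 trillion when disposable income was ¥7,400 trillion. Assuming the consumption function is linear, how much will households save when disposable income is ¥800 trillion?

S = -160

MPC = (6570 − 5890)/(7400 − 6600) = 680/800 = 0.85
a = 5890 − 0.85(6600) = 5890 − 5610 = 280
C = 280 + 0.85(800) = 960
S = 800 − 960 = -160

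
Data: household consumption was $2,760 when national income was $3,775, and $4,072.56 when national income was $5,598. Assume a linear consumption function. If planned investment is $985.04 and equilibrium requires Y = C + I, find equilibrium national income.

Y = 3668

MPC = (4072.56 − 2760)/(5598 − 3775) = 1312.56/1823 = 0.72
a = 2760 − 0.72(3775) = 42
Equilibrium: Y = 42 + 0.72Y + 985.04
0.28Y = 1027.04, so Y = 1027.04/0.28 = 3668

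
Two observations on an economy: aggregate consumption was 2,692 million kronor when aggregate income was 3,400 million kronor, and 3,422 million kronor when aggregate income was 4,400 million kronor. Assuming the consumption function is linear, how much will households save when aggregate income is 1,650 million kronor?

MPC = (3422 − 2692)/(4400 − 3400) = 730/1000 = 0.73
a = 2692 − 0.73(3400) = 2692 − 2482 = 210
C = 210 + 0.73(1650) = 1414.5
S = 1650 − 1414.5 = 235.5

S = 235.5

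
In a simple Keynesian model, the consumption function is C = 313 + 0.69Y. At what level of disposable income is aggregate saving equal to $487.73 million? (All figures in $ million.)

Y = 2583

S = Y − C = -313 + 0.31Y
-313 + 0.31Y = 487.73, so 0.31Y = 800.73 and Y = 2583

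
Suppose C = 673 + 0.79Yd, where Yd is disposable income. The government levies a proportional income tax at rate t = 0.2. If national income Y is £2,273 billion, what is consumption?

Yd = (1 − 0.2)(2273) = 0.8(2273) = 1818.4
C = 673 + 0.79(1818.4) = 673 + 1436.536 = 2109.536

C = 2109.536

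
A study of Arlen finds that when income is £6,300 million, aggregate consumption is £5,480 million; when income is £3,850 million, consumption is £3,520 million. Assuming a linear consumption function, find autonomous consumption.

a = 440

MPC = ΔC/ΔY = (5480 − 3520)/(6300 − 3850) = 1960/2450 = 0.8
a = C − MPC·Y = 3520 − 0.8(3850) = 3520 − 3080 = 440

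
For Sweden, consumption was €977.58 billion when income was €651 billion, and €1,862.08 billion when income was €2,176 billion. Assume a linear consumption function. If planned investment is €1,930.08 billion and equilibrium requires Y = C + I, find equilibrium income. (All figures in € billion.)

Y = 6024

MPC = (1862.08 − 977.58)/(2176 − 651) = 884.5/1525 = 0.58
a = 977.58 − 0.58(651) = 600
Equilibrium: Y = 600 + 0.58Y + 1930.08
0.42Y = 2530.08, so Y = 2530.08/0.42 = 6024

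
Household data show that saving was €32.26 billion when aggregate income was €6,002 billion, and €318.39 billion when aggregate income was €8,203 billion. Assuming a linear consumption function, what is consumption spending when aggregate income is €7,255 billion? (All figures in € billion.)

C = 7059.85

MPS = ΔS/ΔY = (318.39 − 32.26)/(8203 − 6002) = 286.13/2201 = 0.13
MPC = 1 − MPS = 0.87
Autonomous saving = 32.26 − 0.13(6002) = -748, so a = 748
C = 748 + 0.87(7255) = 748 + 6311.85 = 7059.85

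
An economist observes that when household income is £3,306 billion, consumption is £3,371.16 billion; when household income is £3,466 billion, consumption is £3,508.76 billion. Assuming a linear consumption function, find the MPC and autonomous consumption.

MPC = ΔC/ΔY = (3508.76 − 3371.16)/(3466 − 3306) = 137.6/160 = 0.86
a = C − MPC·Y = 3371.16 − 0.86(3306) = 3371.16 − 2843.16 = 528

MPC = 0.86; a = 528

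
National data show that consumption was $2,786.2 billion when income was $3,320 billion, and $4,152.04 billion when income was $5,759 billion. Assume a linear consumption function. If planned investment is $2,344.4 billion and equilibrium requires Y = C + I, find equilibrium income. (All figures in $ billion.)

Y = 7435

MPC = (4152.04 − 2786.2)/(5759 − 3320) = 1365.84/2439 = 0.56
a = 2786.2 − 0.56(3320) = 927
Equilibrium: Y = 927 + 0.56Y + 2344.4
0.44Y = 3271.4, so Y = 3271.4/0.44 = 7435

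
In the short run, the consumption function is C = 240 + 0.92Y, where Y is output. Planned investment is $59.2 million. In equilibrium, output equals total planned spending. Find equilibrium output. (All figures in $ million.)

Y = C + I = 240 + 0.92Y + 59.2
Y − 0.92Y = 299.2
0.08Y = 299.2, so Y = 299.2/0.08 = 3740

Y = 3740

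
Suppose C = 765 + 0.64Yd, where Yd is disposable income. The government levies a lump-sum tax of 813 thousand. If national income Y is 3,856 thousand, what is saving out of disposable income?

S = 330.48

Yd = Y − T = 3856 − 813 = 3043
C = 765 + 0.64(3043) = 765 + 1947.52 = 2712.52
S = Yd − C = 3043 − 2712.52 = 330.48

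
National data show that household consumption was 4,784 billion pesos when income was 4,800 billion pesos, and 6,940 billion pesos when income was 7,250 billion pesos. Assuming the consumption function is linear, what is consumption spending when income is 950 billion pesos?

MPC = (6940 − 4784)/(7250 − 4800) = 2156/2450 = 0.88
a = 4784 − 0.88(4800) = 4784 − 4224 = 560
C = 560 + 0.88(950) = 560 + 836 = 1396

C = 1396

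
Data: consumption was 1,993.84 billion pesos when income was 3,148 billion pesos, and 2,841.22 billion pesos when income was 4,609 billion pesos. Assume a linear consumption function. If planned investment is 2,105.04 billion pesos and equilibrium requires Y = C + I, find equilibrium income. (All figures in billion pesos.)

Y = 5412

MPC = (2841.22 − 1993.84)/(4609 − 3148) = 847.38/1461 = 0.58
a = 1993.84 − 0.58(3148) = 168
Equilibrium: Y = 168 + 0.58Y + 2105.04
0.42Y = 2273.04, so Y = 2273.04/0.42 = 5412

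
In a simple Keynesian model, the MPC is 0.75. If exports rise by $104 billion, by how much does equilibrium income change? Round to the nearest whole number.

ΔY ≈ 416

The multiplier is 1/(1 − MPC) = 1/0.25.
ΔY = 104/0.25 = 416.00 ≈ 416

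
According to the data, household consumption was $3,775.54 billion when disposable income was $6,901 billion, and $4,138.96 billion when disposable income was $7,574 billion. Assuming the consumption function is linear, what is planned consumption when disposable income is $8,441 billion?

MPC = (4138.96 − 3775.54)/(7574 − 6901) = 363.42/673 = 0.54
a = 3775.54 − 0.54(6901) = 3775.54 − 3726.54 = 49
C = 49 + 0.54(8441) = 49 + 4558.14 = 4607.14

C = 4607.14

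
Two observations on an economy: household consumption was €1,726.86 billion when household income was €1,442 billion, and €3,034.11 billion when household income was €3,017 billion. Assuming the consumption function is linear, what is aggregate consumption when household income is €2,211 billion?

MPC = (3034.11 − 1726.86)/(3017 − 1442) = 1307.25/1575 = 0.83
a = 1726.86 − 0.83(1442) = 1726.86 − 1196.86 = 530
C = 530 + 0.83(2211) = 530 + 1835.13 = 2365.13

C = 2365.13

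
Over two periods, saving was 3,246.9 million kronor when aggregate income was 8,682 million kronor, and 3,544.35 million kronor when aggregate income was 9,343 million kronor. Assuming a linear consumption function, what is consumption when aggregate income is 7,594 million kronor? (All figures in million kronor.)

C = 4836.7

MPS = ΔS/ΔY = (3544.35 − 3246.9)/(9343 − 8682) = 297.45/661 = 0.45
MPC = 1 − MPS = 0.55
Autonomous saving = 3246.9 − 0.45(8682) = -660, so a = 660
C = 660 + 0.55(7594) = 660 + 4176.7 = 4836.7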